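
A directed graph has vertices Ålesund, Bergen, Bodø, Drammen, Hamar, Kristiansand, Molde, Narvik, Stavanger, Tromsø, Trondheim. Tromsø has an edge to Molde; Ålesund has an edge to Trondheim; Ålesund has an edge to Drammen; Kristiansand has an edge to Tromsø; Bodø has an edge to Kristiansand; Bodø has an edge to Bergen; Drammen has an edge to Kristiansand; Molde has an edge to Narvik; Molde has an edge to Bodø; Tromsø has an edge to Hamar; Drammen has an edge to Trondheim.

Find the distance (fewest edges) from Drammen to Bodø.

4

Distance 0: Drammen.
Distance 1: Kristiansand, Trondheim.
Distance 2: Tromsø.
Distance 3: Hamar, Molde.
Distance 4: Bodø, Narvik — contains Bodø.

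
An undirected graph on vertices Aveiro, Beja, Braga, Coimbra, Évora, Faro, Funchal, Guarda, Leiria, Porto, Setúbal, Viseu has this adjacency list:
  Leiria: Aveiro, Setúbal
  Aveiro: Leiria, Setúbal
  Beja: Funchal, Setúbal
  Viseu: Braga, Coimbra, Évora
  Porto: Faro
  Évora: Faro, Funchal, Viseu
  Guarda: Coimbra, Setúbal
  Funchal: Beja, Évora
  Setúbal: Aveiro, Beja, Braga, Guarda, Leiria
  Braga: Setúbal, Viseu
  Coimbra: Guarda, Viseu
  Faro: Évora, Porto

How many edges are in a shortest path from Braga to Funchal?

Distance 0: Braga.
Distance 1: Setúbal, Viseu.
Distance 2: Aveiro, Beja, Coimbra, Évora, Guarda, Leiria.
Distance 3: Faro, Funchal — contains Funchal.

3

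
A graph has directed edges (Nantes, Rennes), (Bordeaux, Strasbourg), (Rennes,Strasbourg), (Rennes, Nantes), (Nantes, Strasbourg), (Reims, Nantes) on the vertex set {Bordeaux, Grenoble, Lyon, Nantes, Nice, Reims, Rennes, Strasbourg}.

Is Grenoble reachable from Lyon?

Lyon has no outgoing edges, so nothing is reachable from it.

No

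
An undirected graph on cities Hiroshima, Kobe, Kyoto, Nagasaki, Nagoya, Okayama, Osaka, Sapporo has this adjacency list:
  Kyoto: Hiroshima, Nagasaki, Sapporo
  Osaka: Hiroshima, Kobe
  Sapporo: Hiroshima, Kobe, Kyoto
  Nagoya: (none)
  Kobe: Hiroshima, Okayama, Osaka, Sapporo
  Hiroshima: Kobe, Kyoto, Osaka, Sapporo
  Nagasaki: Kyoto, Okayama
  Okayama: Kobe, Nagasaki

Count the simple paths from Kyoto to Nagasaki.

7

Kyoto–Hiroshima–Kobe–Okayama–Nagasaki
Kyoto–Hiroshima–Osaka–Kobe–Okayama–Nagasaki
Kyoto–Hiroshima–Sapporo–Kobe–Okayama–Nagasaki
Kyoto–Nagasaki
Kyoto–Sapporo–Hiroshima–Kobe–Okayama–Nagasaki
Kyoto–Sapporo–Hiroshima–Osaka–Kobe–Okayama–Nagasaki
Kyoto–Sapporo–Kobe–Okayama–Nagasaki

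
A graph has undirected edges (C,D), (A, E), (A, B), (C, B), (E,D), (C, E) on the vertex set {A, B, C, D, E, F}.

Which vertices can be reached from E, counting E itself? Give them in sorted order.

Start at E.
Its neighbours: A, C, D.
Then their neighbours: B.
Nothing further is reachable.

A, B, C, D, E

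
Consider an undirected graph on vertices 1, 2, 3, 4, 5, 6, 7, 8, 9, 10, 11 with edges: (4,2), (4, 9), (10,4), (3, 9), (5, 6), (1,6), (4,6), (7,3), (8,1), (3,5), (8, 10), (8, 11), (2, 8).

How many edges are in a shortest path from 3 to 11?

Distance 0: 3.
Distance 1: 5, 7, 9.
Distance 2: 4, 6.
Distance 3: 1, 2, 10.
Distance 4: 8.
Distance 5: 11 — contains 11.

5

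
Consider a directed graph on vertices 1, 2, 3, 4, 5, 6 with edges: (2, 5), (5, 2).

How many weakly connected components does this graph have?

5

From 1: component {1}.
From 2: component {2, 5}.
From 3: component {3}.
From 4: component {4}.
From 6: component {6}.
That's 5 components.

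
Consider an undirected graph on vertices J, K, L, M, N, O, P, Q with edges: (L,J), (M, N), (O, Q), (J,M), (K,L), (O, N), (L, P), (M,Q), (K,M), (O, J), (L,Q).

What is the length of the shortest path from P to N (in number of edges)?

4

Distance 0: P.
Distance 1: L.
Distance 2: J, K, Q.
Distance 3: M, O.
Distance 4: N — contains N.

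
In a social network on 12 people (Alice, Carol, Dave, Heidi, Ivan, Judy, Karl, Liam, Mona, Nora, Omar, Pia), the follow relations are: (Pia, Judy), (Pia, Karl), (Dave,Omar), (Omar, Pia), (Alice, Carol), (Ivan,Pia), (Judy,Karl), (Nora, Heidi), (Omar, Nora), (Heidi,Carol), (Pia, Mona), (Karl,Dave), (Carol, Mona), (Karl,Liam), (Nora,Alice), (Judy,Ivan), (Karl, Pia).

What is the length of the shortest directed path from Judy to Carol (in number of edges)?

6

Distance 0: Judy.
Distance 1: Ivan, Karl.
Distance 2: Dave, Liam, Pia.
Distance 3: Mona, Omar.
Distance 4: Nora.
Distance 5: Alice, Heidi.
Distance 6: Carol — contains Carol.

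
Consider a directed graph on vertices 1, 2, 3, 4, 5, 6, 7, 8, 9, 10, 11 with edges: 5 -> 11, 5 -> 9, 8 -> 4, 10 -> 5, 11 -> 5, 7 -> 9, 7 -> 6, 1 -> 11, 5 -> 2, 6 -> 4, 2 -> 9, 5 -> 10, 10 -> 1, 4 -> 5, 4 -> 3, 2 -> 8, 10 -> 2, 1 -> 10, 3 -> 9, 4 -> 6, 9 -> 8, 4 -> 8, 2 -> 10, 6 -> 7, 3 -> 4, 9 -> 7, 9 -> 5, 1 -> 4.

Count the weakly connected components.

1

From 1: component {1, 2, 3, 4, 5, 6, 7, 8, 9, 10, 11}.
That's 1 component.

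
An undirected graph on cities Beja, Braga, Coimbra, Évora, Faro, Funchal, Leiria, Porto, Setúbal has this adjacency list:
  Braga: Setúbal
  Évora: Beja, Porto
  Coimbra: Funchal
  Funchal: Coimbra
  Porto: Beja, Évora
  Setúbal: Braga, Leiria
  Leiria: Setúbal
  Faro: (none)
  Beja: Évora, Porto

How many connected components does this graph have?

4

From Beja: component {Beja, Évora, Porto}.
From Braga: component {Braga, Leiria, Setúbal}.
From Coimbra: component {Coimbra, Funchal}.
From Faro: component {Faro}.
That's 4 components.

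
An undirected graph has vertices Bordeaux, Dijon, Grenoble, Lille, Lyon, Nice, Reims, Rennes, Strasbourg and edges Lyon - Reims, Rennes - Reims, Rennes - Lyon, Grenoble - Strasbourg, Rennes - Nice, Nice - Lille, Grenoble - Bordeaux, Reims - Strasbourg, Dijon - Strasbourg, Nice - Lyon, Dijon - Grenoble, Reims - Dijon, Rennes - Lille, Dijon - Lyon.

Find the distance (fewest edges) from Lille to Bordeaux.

5

Distance 0: Lille.
Distance 1: Nice, Rennes.
Distance 2: Lyon, Reims.
Distance 3: Dijon, Strasbourg.
Distance 4: Grenoble.
Distance 5: Bordeaux — contains Bordeaux.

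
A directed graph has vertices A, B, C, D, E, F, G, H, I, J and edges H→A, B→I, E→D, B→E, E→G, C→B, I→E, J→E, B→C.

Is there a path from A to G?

No

A has no outgoing edges, so nothing is reachable from it.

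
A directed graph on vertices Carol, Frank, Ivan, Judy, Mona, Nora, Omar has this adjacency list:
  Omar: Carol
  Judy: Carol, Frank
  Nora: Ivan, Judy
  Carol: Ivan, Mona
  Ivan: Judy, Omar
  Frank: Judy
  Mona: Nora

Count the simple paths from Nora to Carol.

3

Nora→Ivan→Judy→Carol
Nora→Ivan→Omar→Carol
Nora→Judy→Carol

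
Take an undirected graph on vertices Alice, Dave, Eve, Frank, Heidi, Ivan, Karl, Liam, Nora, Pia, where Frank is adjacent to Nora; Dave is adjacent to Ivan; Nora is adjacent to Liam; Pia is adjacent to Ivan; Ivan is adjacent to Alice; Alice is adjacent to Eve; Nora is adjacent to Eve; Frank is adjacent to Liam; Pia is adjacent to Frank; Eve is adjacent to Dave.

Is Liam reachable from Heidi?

No

Heidi has no edges, so nothing is reachable from it.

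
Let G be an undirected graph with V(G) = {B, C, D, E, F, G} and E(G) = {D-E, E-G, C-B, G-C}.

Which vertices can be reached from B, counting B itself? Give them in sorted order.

Start at B.
Its neighbours: C.
Then their neighbours: G.
Then next layer: E.
Then next layer: D.
Nothing further is reachable.

B, C, D, E, G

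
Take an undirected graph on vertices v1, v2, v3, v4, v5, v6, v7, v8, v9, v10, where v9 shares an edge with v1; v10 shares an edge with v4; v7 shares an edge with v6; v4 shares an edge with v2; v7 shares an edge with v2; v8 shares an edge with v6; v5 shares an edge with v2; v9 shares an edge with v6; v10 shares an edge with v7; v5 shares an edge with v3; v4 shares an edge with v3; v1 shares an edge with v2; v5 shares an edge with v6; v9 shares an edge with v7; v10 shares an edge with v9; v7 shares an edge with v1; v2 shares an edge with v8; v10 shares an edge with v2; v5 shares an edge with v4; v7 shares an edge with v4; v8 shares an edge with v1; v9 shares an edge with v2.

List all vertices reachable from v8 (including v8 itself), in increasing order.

Start at v8.
Its neighbours: v1, v2, v6.
Then their neighbours: v4, v5, v7, v9, v10.
Then next layer: v3.
Every vertex is now reached.

v1, v2, v3, v4, v5, v6, v7, v8, v9, v10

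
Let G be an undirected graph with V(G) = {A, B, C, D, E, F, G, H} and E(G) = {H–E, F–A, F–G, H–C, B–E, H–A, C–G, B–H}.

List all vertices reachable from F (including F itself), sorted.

Start at F.
Its neighbours: A, G.
Then their neighbours: C, H.
Then next layer: B, E.
Nothing further is reachable.

A, B, C, E, F, G, H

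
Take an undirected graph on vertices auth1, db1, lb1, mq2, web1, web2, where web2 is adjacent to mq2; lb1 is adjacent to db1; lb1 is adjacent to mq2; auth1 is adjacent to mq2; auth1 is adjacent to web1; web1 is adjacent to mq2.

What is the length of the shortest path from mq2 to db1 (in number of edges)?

Distance 0: mq2.
Distance 1: auth1, lb1, web1, web2.
Distance 2: db1 — contains db1.

2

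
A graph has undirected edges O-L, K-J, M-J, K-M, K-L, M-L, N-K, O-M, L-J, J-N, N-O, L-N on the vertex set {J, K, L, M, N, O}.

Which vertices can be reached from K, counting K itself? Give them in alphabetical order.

J, K, L, M, N, O

Start at K.
Its neighbours: J, L, M, N.
Then their neighbours: O.
Every vertex is now reached.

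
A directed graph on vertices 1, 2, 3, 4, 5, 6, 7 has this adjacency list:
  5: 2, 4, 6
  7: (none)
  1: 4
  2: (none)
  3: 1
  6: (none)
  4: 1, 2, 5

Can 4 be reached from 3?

Explore from 3.
Distance 1: reach 1.
Distance 2: reach 4.
Found 4.

Yes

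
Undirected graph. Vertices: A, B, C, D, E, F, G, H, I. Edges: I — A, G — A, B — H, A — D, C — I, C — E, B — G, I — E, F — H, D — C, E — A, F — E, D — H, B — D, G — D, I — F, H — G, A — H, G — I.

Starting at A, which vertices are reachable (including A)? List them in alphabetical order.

Start at A.
Its neighbours: D, E, G, H, I.
Then their neighbours: B, C, F.
Every vertex is now reached.

A, B, C, D, E, F, G, H, I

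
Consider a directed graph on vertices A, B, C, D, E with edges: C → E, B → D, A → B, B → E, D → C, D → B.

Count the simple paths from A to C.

1

A→B→D→C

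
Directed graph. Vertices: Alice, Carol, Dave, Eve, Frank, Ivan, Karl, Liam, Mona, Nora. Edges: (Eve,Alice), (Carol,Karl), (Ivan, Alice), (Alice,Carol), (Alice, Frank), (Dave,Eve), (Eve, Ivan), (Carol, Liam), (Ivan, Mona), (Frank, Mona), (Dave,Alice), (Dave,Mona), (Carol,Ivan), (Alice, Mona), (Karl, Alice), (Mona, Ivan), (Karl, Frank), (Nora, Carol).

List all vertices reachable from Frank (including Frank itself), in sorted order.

Start at Frank.
Its neighbours: Mona.
Then their neighbours: Ivan.
Then next layer: Alice.
Then next layer: Carol.
Then next layer: Karl, Liam.
Nothing further is reachable.

Alice, Carol, Frank, Ivan, Karl, Liam, Mona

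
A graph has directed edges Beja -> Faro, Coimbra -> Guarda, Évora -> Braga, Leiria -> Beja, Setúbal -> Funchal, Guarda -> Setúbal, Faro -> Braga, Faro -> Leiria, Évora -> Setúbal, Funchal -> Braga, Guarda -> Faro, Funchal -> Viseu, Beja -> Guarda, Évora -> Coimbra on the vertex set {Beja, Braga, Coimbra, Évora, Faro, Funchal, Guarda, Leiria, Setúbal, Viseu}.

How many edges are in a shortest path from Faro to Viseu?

6

Distance 0: Faro.
Distance 1: Braga, Leiria.
Distance 2: Beja.
Distance 3: Guarda.
Distance 4: Setúbal.
Distance 5: Funchal.
Distance 6: Viseu — contains Viseu.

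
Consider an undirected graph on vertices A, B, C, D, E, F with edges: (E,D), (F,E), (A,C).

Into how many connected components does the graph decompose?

From A: component {A, C}.
From B: component {B}.
From D: component {D, E, F}.
That's 3 components.

3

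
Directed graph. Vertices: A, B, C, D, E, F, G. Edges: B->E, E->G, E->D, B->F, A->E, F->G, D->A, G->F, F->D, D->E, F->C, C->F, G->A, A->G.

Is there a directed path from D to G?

Explore from D.
Distance 1: reach A, E.
Distance 2: reach G.
Found G.

Yes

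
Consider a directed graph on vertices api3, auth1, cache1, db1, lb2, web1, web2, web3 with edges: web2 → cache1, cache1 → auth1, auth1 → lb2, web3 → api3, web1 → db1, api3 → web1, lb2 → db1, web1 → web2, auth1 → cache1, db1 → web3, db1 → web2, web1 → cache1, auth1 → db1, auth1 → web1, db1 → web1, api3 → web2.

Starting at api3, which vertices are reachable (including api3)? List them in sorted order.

api3, auth1, cache1, db1, lb2, web1, web2, web3

Start at api3.
Its neighbours: web1, web2.
Then their neighbours: cache1, db1.
Then next layer: auth1, web3.
Then next layer: lb2.
Every vertex is now reached.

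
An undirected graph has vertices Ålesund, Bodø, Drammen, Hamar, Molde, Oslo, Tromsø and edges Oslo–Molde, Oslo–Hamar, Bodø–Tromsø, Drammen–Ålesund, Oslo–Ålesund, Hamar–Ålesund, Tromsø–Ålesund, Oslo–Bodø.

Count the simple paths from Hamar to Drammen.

Hamar–Ålesund–Drammen
Hamar–Oslo–Ålesund–Drammen
Hamar–Oslo–Bodø–Tromsø–Ålesund–Drammen

3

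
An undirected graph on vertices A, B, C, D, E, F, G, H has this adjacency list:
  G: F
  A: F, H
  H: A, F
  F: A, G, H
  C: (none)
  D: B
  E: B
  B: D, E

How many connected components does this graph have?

3

From A: component {A, F, G, H}.
From B: component {B, D, E}.
From C: component {C}.
That's 3 components.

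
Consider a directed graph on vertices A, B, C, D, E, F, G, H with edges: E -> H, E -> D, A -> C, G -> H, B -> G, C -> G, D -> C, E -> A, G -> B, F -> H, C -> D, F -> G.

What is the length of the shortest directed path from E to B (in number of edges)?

Distance 0: E.
Distance 1: A, D, H.
Distance 2: C.
Distance 3: G.
Distance 4: B — contains B.

4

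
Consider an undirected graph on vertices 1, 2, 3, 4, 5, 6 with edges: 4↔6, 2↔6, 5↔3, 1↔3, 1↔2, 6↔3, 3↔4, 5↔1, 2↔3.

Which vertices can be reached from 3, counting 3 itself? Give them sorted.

Start at 3.
Its neighbours: 1, 2, 4, 5, 6.
Every vertex is now reached.

1, 2, 3, 4, 5, 6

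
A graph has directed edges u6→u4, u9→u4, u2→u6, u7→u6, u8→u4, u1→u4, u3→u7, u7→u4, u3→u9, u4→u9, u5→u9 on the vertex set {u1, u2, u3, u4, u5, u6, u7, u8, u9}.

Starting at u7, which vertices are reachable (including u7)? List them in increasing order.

u4, u6, u7, u9

Start at u7.
Its neighbours: u4, u6.
Then their neighbours: u9.
Nothing further is reachable.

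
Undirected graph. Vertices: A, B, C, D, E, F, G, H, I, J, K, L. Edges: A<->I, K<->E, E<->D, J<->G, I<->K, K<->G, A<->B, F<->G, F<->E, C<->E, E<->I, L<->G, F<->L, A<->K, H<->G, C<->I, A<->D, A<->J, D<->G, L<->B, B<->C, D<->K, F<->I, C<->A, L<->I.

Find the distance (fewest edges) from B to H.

Distance 0: B.
Distance 1: A, C, L.
Distance 2: D, E, F, G, I, J, K.
Distance 3: H — contains H.

3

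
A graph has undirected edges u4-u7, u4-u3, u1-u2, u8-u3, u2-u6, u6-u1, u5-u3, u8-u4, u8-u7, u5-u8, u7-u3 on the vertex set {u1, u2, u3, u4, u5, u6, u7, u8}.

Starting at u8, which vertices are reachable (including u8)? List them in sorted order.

u3, u4, u5, u7, u8

Start at u8.
Its neighbours: u3, u4, u5, u7.
Nothing further is reachable.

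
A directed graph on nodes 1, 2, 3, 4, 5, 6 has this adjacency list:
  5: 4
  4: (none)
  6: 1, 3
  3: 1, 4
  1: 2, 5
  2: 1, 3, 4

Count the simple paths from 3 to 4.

3

3→1→2→4
3→1→5→4
3→4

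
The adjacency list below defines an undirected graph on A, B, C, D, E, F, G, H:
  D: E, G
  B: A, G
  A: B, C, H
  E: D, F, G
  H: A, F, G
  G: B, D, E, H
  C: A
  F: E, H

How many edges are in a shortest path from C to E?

4

Distance 0: C.
Distance 1: A.
Distance 2: B, H.
Distance 3: F, G.
Distance 4: D, E — contains E.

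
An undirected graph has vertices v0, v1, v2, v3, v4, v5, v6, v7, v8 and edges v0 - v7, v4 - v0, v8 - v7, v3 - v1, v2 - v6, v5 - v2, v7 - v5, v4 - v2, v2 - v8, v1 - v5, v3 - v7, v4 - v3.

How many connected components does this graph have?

From v0: component {v0, v1, v2, v3, v4, v5, v6, v7, v8}.
That's 1 component.

1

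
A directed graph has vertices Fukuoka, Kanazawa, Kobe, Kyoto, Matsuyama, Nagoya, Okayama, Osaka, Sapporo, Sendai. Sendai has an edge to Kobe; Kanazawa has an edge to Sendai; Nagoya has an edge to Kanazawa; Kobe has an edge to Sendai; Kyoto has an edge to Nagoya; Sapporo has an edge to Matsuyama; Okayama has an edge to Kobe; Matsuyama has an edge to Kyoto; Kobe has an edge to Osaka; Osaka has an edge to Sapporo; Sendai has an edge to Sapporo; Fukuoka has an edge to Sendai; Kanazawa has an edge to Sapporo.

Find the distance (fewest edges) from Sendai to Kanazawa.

Distance 0: Sendai.
Distance 1: Kobe, Sapporo.
Distance 2: Matsuyama, Osaka.
Distance 3: Kyoto.
Distance 4: Nagoya.
Distance 5: Kanazawa — contains Kanazawa.

5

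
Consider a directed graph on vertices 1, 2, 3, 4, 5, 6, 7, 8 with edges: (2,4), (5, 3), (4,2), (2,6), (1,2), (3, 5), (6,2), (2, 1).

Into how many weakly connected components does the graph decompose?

4

From 1: component {1, 2, 4, 6}.
From 3: component {3, 5}.
From 7: component {7}.
From 8: component {8}.
That's 4 components.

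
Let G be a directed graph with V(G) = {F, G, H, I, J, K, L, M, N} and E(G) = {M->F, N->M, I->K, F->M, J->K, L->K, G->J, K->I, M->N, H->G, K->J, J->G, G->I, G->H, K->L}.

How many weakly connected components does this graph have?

From F: component {F, M, N}.
From G: component {G, H, I, J, K, L}.
That's 2 components.

2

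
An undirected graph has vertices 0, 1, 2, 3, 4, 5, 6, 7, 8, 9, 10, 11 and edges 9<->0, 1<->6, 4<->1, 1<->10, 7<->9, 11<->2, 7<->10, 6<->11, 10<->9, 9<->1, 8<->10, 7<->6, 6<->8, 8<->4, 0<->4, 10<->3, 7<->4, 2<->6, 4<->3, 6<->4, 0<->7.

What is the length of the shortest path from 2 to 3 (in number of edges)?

3

Distance 0: 2.
Distance 1: 6, 11.
Distance 2: 1, 4, 7, 8.
Distance 3: 0, 3, 9, 10 — contains 3.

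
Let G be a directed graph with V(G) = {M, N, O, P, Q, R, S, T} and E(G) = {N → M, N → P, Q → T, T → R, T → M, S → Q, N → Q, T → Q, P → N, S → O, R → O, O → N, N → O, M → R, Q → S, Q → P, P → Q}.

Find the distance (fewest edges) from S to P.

2

Distance 0: S.
Distance 1: O, Q.
Distance 2: N, P, T — contains P.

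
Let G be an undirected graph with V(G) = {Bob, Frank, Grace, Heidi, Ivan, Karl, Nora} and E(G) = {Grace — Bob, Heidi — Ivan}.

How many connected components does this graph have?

From Bob: component {Bob, Grace}.
From Frank: component {Frank}.
From Heidi: component {Heidi, Ivan}.
From Karl: component {Karl}.
From Nora: component {Nora}.
That's 5 components.

5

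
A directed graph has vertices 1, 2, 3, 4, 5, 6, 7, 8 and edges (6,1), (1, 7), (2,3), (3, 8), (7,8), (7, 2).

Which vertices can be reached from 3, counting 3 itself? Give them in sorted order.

Start at 3.
Its neighbours: 8.
Nothing further is reachable.

3, 8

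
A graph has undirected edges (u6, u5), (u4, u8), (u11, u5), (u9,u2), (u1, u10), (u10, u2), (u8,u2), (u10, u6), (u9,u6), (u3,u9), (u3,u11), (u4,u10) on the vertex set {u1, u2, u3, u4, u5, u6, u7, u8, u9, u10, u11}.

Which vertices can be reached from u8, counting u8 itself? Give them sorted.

u1, u2, u3, u4, u5, u6, u8, u9, u10, u11

Start at u8.
Its neighbours: u2, u4.
Then their neighbours: u9, u10.
Then next layer: u1, u3, u6.
Then next layer: u5, u11.
Nothing further is reachable.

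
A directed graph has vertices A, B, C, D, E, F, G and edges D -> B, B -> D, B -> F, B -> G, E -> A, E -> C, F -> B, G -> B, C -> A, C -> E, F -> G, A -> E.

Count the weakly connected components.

From A: component {A, C, E}.
From B: component {B, D, F, G}.
That's 2 components.

2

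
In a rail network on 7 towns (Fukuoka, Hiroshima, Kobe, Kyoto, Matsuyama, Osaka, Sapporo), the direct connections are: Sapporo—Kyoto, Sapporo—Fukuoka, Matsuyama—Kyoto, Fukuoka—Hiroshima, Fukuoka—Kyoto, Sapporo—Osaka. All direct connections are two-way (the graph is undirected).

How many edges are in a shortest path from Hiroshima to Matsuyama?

3

Distance 0: Hiroshima.
Distance 1: Fukuoka.
Distance 2: Kyoto, Sapporo.
Distance 3: Matsuyama, Osaka — contains Matsuyama.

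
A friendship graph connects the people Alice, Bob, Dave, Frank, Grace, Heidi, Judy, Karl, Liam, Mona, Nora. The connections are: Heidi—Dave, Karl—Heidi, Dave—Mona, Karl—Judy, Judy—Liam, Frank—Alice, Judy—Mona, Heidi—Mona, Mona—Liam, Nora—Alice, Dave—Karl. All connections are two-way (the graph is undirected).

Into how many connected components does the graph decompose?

From Alice: component {Alice, Frank, Nora}.
From Bob: component {Bob}.
From Dave: component {Dave, Heidi, Judy, Karl, Liam, Mona}.
From Grace: component {Grace}.
That's 4 components.

4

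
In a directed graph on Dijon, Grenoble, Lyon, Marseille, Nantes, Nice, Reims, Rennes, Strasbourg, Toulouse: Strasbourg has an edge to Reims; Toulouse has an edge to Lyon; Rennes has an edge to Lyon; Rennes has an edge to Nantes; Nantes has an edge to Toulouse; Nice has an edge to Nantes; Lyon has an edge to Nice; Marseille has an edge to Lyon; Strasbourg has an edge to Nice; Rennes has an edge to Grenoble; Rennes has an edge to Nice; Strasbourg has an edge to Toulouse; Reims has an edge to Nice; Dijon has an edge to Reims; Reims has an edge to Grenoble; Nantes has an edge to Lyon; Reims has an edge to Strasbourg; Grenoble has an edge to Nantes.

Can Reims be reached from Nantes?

No

Explore from Nantes.
Distance 1: reach Lyon, Toulouse.
Distance 2: reach Nice.
The search from Nantes is exhausted; no directed path reaches Reims.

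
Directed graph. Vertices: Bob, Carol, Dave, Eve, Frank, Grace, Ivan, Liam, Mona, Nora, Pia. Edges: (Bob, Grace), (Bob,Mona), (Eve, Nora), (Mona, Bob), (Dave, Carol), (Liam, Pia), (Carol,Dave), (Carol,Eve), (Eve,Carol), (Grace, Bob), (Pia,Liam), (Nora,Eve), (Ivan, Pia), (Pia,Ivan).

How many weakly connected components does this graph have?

From Bob: component {Bob, Grace, Mona}.
From Carol: component {Carol, Dave, Eve, Nora}.
From Frank: component {Frank}.
From Ivan: component {Ivan, Liam, Pia}.
That's 4 components.

4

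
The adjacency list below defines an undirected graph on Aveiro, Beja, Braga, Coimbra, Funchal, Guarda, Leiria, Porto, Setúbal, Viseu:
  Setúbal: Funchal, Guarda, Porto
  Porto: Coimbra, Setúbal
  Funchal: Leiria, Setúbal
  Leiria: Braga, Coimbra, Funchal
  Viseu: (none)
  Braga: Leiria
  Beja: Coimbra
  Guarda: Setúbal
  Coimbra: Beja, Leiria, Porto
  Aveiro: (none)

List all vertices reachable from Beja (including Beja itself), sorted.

Start at Beja.
Its neighbours: Coimbra.
Then their neighbours: Leiria, Porto.
Then next layer: Braga, Funchal, Setúbal.
Then next layer: Guarda.
Nothing further is reachable.

Beja, Braga, Coimbra, Funchal, Guarda, Leiria, Porto, Setúbal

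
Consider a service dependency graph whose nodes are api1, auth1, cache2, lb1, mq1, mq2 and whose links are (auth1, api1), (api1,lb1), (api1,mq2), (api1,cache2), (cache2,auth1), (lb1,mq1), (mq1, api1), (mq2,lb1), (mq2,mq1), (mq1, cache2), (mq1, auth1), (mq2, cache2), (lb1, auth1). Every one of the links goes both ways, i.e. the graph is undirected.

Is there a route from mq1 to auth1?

Yes

Explore from mq1.
Distance 1: reach api1, auth1, cache2, lb1, mq2.
Found auth1.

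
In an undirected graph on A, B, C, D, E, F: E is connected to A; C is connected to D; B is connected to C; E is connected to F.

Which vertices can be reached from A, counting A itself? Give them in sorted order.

A, E, F

Start at A.
Its neighbours: E.
Then their neighbours: F.
Nothing further is reachable.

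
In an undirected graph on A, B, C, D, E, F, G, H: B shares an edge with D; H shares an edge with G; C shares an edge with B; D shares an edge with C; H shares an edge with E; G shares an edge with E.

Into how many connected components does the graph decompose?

4

From A: component {A}.
From B: component {B, C, D}.
From E: component {E, G, H}.
From F: component {F}.
That's 4 components.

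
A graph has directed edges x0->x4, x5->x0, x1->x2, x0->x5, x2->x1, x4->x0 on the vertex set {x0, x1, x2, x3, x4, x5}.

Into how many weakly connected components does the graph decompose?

From x0: component {x0, x4, x5}.
From x1: component {x1, x2}.
From x3: component {x3}.
That's 3 components.

3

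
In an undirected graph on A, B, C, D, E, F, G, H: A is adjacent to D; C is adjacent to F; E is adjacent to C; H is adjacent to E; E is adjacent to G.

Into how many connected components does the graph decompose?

3

From A: component {A, D}.
From B: component {B}.
From C: component {C, E, F, G, H}.
That's 3 components.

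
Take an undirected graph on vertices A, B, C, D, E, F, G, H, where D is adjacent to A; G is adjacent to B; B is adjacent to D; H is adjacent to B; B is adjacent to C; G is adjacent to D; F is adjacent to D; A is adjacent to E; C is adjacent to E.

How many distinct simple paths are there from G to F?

G–B–C–E–A–D–F
G–B–D–F
G–D–F

3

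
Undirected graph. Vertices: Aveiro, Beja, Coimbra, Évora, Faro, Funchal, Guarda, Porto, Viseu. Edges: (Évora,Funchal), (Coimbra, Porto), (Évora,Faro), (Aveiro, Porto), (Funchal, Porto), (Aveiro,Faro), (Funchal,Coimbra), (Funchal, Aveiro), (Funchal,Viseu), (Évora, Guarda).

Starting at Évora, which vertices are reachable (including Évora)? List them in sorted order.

Aveiro, Coimbra, Évora, Faro, Funchal, Guarda, Porto, Viseu

Start at Évora.
Its neighbours: Faro, Funchal, Guarda.
Then their neighbours: Aveiro, Coimbra, Porto, Viseu.
Nothing further is reachable.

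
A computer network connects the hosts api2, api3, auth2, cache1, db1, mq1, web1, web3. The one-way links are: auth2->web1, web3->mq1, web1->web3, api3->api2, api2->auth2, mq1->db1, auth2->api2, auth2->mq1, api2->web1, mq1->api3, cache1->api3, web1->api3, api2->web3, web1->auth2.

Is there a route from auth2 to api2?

Yes

Explore from auth2.
Distance 1: reach api2, mq1, web1.
Found api2.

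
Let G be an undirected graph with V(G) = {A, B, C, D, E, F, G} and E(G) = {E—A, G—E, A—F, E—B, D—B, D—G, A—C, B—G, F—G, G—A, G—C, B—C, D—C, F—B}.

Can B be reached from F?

Explore from F.
Distance 1: reach A, B, G.
Found B.

Yes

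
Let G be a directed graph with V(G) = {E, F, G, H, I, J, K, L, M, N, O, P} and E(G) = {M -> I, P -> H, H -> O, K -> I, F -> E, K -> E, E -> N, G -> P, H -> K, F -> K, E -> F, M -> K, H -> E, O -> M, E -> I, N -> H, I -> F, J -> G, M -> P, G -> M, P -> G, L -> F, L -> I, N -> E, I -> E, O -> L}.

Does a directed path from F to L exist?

Yes

Explore from F.
Distance 1: reach E, K.
Distance 2: reach I, N.
Distance 3: reach H.
Distance 4: reach O.
Distance 5: reach L, M.
Found L.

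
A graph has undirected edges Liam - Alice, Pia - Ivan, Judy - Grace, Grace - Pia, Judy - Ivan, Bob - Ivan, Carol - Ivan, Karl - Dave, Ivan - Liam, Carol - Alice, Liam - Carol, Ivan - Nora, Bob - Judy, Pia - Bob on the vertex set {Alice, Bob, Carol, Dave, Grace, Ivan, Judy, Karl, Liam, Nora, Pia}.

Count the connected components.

From Alice: component {Alice, Bob, Carol, Grace, Ivan, Judy, Liam, Nora, Pia}.
From Dave: component {Dave, Karl}.
That's 2 components.

2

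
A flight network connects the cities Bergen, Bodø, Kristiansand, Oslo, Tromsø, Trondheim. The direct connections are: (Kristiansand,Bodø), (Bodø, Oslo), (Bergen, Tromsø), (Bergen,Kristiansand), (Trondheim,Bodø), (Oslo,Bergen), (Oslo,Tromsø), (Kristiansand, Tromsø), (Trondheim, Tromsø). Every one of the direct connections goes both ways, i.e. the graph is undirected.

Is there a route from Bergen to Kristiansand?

Explore from Bergen.
Distance 1: reach Kristiansand, Oslo, Tromsø.
Found Kristiansand.

Yes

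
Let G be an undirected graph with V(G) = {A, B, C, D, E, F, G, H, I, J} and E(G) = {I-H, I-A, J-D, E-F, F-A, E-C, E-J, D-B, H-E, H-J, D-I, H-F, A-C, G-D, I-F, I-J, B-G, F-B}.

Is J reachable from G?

Explore from G.
Distance 1: reach B, D.
Distance 2: reach F, I, J.
Found J.

Yes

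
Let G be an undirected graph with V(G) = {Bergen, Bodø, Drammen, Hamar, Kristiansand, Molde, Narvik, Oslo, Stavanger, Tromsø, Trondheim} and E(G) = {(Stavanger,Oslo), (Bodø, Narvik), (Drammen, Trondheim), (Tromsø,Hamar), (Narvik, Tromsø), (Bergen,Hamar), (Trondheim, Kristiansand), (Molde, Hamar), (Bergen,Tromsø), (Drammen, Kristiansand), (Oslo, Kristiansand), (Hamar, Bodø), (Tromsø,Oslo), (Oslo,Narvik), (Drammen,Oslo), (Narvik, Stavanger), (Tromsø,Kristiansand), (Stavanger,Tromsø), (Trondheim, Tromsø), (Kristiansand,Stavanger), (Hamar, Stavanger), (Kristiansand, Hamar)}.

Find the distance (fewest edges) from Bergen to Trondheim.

2

Distance 0: Bergen.
Distance 1: Hamar, Tromsø.
Distance 2: Bodø, Kristiansand, Molde, Narvik, Oslo, Stavanger, Trondheim — contains Trondheim.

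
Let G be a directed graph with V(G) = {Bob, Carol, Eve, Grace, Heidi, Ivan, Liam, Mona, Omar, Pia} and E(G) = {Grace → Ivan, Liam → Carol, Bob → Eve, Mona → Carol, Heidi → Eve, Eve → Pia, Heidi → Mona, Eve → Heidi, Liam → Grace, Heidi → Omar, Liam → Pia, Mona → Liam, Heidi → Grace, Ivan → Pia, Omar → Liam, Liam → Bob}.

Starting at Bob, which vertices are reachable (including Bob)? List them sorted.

Bob, Carol, Eve, Grace, Heidi, Ivan, Liam, Mona, Omar, Pia

Start at Bob.
Its neighbours: Eve.
Then their neighbours: Heidi, Pia.
Then next layer: Grace, Mona, Omar.
Then next layer: Carol, Ivan, Liam.
Every vertex is now reached.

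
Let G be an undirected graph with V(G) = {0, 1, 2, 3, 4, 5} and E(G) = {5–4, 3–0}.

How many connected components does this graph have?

From 0: component {0, 3}.
From 1: component {1}.
From 2: component {2}.
From 4: component {4, 5}.
That's 4 components.

4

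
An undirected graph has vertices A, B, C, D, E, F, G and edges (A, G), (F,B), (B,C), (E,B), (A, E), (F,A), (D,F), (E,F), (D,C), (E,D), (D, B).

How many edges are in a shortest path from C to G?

4

Distance 0: C.
Distance 1: B, D.
Distance 2: E, F.
Distance 3: A.
Distance 4: G — contains G.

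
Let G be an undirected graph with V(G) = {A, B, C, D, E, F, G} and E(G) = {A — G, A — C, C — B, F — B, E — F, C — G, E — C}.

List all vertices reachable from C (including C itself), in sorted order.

A, B, C, E, F, G

Start at C.
Its neighbours: A, B, E, G.
Then their neighbours: F.
Nothing further is reachable.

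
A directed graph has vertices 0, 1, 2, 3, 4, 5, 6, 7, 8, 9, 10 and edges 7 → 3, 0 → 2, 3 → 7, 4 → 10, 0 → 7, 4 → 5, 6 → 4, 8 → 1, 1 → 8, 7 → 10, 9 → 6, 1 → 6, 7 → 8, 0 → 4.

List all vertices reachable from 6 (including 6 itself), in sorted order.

Start at 6.
Its neighbours: 4.
Then their neighbours: 5, 10.
Nothing further is reachable.

4, 5, 6, 10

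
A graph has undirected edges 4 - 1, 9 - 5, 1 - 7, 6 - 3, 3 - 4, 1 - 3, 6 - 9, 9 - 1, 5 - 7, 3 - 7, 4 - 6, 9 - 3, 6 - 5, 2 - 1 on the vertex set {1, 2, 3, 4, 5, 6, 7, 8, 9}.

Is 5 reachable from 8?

No

8 has no edges, so nothing is reachable from it.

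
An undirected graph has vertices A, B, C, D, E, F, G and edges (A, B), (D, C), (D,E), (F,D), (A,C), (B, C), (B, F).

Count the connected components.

From A: component {A, B, C, D, E, F}.
From G: component {G}.
That's 2 components.

2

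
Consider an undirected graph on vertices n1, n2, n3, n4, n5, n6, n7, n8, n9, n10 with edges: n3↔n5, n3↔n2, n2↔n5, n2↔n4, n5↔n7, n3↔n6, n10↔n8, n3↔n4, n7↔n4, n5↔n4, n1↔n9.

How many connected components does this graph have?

3

From n1: component {n1, n9}.
From n2: component {n2, n3, n4, n5, n6, n7}.
From n8: component {n8, n10}.
That's 3 components.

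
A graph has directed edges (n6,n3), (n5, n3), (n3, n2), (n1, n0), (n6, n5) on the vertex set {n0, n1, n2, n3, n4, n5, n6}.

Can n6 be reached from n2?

No

n2 has no outgoing edges, so nothing is reachable from it.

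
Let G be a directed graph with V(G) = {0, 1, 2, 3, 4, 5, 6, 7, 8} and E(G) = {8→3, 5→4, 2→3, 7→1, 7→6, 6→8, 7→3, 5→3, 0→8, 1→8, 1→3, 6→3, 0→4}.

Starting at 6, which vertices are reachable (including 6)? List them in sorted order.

Start at 6.
Its neighbours: 3, 8.
Nothing further is reachable.

3, 6, 8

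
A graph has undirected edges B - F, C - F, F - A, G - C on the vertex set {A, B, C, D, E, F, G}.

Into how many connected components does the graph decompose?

3

From A: component {A, B, C, F, G}.
From D: component {D}.
From E: component {E}.
That's 3 components.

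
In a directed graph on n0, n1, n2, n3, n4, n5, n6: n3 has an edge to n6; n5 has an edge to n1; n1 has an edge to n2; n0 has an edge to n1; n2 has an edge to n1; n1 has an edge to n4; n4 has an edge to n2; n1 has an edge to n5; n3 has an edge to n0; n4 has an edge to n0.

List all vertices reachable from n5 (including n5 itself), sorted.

n0, n1, n2, n4, n5

Start at n5.
Its neighbours: n1.
Then their neighbours: n2, n4.
Then next layer: n0.
Nothing further is reachable.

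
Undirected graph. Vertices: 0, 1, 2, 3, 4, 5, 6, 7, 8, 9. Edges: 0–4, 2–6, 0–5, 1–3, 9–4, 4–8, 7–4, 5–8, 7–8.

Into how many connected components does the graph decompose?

From 0: component {0, 4, 5, 7, 8, 9}.
From 1: component {1, 3}.
From 2: component {2, 6}.
That's 3 components.

3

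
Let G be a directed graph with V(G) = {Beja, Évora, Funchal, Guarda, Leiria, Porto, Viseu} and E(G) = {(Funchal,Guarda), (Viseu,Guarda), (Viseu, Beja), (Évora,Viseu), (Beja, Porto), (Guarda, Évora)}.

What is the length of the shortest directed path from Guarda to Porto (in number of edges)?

4

Distance 0: Guarda.
Distance 1: Évora.
Distance 2: Viseu.
Distance 3: Beja.
Distance 4: Porto — contains Porto.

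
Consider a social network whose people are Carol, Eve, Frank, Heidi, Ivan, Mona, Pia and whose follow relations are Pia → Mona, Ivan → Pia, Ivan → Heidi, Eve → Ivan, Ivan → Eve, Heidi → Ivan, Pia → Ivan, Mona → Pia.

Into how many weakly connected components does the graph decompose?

3

From Carol: component {Carol}.
From Eve: component {Eve, Heidi, Ivan, Mona, Pia}.
From Frank: component {Frank}.
That's 3 components.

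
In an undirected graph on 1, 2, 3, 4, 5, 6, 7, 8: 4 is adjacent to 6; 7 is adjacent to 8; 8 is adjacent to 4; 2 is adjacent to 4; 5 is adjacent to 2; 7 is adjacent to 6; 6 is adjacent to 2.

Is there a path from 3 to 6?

3 has no edges, so nothing is reachable from it.

No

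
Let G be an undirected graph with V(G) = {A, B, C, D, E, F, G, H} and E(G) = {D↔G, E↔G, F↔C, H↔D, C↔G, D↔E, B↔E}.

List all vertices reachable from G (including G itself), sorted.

Start at G.
Its neighbours: C, D, E.
Then their neighbours: B, F, H.
Nothing further is reachable.

B, C, D, E, F, G, H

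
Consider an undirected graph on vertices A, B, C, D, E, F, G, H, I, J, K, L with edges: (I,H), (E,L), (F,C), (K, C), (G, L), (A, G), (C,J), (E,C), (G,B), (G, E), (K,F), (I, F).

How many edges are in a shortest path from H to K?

3

Distance 0: H.
Distance 1: I.
Distance 2: F.
Distance 3: C, K — contains K.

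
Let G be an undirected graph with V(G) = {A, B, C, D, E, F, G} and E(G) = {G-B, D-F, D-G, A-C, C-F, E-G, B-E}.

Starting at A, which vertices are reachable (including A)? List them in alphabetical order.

Start at A.
Its neighbours: C.
Then their neighbours: F.
Then next layer: D.
Then next layer: G.
Then next layer: B, E.
Every vertex is now reached.

A, B, C, D, E, F, G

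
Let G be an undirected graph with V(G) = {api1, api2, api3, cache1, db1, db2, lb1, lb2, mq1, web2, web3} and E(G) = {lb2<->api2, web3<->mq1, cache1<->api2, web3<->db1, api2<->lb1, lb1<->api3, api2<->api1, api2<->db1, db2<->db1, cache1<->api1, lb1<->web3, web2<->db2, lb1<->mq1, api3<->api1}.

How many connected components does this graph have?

1

From api1: component {api1, api2, api3, cache1, db1, db2, lb1, lb2, mq1, web2, web3}.
That's 1 component.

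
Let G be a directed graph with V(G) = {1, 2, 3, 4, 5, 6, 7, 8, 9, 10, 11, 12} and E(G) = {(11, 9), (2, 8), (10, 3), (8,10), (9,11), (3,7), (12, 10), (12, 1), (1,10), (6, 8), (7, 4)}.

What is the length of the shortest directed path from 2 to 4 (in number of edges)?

Distance 0: 2.
Distance 1: 8.
Distance 2: 10.
Distance 3: 3.
Distance 4: 7.
Distance 5: 4 — contains 4.

5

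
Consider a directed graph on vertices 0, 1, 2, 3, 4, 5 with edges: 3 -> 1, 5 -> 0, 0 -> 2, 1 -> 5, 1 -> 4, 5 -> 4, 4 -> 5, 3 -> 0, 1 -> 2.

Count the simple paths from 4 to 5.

4→5

1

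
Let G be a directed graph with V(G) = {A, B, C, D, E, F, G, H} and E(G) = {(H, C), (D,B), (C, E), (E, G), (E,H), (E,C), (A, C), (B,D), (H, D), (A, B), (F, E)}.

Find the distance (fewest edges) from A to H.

3

Distance 0: A.
Distance 1: B, C.
Distance 2: D, E.
Distance 3: G, H — contains H.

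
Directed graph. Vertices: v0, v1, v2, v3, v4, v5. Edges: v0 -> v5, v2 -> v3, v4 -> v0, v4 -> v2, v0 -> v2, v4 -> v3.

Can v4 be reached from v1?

v1 has no outgoing edges, so nothing is reachable from it.

No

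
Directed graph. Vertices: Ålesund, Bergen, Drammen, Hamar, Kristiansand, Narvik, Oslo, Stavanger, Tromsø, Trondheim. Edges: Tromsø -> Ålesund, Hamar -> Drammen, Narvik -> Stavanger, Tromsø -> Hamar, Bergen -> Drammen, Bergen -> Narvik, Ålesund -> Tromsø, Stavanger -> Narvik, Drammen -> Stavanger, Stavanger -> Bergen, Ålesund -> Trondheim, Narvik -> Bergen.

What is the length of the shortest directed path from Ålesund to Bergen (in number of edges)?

Distance 0: Ålesund.
Distance 1: Tromsø, Trondheim.
Distance 2: Hamar.
Distance 3: Drammen.
Distance 4: Stavanger.
Distance 5: Bergen, Narvik — contains Bergen.

5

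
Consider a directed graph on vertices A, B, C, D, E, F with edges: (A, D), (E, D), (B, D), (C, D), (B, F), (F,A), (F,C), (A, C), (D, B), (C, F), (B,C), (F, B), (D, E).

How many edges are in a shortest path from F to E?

Distance 0: F.
Distance 1: A, B, C.
Distance 2: D.
Distance 3: E — contains E.

3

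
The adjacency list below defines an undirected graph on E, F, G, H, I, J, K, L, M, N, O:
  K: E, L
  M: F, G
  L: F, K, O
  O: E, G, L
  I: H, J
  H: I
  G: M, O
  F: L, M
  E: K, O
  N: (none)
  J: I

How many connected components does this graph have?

3

From E: component {E, F, G, K, L, M, O}.
From H: component {H, I, J}.
From N: component {N}.
That's 3 components.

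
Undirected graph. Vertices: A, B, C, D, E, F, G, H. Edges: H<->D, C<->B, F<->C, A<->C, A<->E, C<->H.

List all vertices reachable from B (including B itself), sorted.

A, B, C, D, E, F, H

Start at B.
Its neighbours: C.
Then their neighbours: A, F, H.
Then next layer: D, E.
Nothing further is reachable.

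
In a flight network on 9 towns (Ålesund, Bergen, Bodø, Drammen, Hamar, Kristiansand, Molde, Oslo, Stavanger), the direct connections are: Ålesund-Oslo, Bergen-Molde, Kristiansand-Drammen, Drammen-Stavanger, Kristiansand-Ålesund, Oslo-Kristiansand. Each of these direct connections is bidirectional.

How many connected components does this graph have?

4

From Ålesund: component {Ålesund, Drammen, Kristiansand, Oslo, Stavanger}.
From Bergen: component {Bergen, Molde}.
From Bodø: component {Bodø}.
From Hamar: component {Hamar}.
That's 4 components.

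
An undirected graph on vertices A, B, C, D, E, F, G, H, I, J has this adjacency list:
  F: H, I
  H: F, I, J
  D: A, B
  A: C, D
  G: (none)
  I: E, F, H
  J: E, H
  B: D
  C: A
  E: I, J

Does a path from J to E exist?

Explore from J.
Distance 1: reach E, H.
Found E.

Yes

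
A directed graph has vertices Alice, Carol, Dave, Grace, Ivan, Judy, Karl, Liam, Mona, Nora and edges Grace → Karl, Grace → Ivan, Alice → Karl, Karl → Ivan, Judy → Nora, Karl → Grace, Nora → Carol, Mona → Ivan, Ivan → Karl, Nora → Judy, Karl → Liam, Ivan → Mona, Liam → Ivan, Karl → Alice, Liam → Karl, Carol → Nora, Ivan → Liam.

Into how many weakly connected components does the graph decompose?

3

From Alice: component {Alice, Grace, Ivan, Karl, Liam, Mona}.
From Carol: component {Carol, Judy, Nora}.
From Dave: component {Dave}.
That's 3 components.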